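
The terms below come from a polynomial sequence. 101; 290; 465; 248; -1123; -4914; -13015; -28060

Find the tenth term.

-93958

D1: 189  175  -217  -1371  -3791  -8101  -15045
D2: -14  -392  -1154  -2420  -4310  -6944
D3: -378  -762  -1266  -1890  -2634
D4: -384  -504  -624  -744
D5: -120  -120  -120
The fifth differences are constant (-120).
-744 − 120 = -864;  -2634 − 864 = -3498;  -6944 − 3498 = -10442;  -15045 − 10442 = -25487;  -28060 − 25487 = -53547
-864 − 120 = -984;  -3498 − 984 = -4482;  -10442 − 4482 = -14924;  -25487 − 14924 = -40411;  -53547 − 40411 = -93958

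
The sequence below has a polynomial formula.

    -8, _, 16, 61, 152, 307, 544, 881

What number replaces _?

-1

Using the last 6 terms:
45, 91, 155, 237, 337
46, 64, 82, 100
18, 18, 18
Constant third difference = 18.
Extend backward: 46 − 18 = 28;  45 − 28 = 17;  16 − 17 = -1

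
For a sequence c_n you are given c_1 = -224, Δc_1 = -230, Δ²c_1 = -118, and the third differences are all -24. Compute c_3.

Build the table forward from the leading diagonal:
Δ³: -24  -24  -24
Δ²: -118  -142  -166
Δ: -230  -348  -490
c: -224  -454  -802

-802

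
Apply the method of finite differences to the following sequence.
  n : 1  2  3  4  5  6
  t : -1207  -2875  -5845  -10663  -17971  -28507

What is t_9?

Δ: -1668, -2970, -4818, -7308, -10536
Δ²: -1302, -1848, -2490, -3228
Δ³: -546, -642, -738
Δ⁴: -96, -96
The fourth differences are constant (-96).
-738 − 96 = -834;  -3228 − 834 = -4062;  -10536 − 4062 = -14598;  -28507 − 14598 = -43105
-834 − 96 = -930;  -4062 − 930 = -4992;  -14598 − 4992 = -19590;  -43105 − 19590 = -62695
-930 − 96 = -1026;  -4992 − 1026 = -6018;  -19590 − 6018 = -25608;  -62695 − 25608 = -88303

-88303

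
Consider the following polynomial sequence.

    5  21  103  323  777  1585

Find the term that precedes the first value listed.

First differences: 16  82  220  454  808
Second differences: 66  138  234  354
Third differences: 72  96  120
Fourth differences: 24  24
The fourth differences are constant at 24.
Work back: 72 − 24 = 48;  66 − 48 = 18;  16 − 18 = -2;  5 + 2 = 7

7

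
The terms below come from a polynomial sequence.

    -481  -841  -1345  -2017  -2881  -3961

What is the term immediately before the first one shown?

-241

First differences: -360  -504  -672  -864  -1080
Second differences: -144  -168  -192  -216
Third differences: -24  -24  -24
The third differences are constant at -24.
Work back: -144 + 24 = -120;  -360 + 120 = -240;  -481 + 240 = -241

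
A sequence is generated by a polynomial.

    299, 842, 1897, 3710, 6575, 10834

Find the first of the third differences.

First differences: 543, 1055, 1813, 2865, 4259
Second differences: 512, 758, 1052, 1394
Third differences: 246, 294, 342
Fourth differences: 48, 48

246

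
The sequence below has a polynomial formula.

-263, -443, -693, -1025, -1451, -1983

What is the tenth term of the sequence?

-5411

First differences: -180 , -250 , -332 , -426 , -532
Second differences: -70 , -82 , -94 , -106
Third differences: -12 , -12 , -12
Third differences constant at -12.
-106 − 12 = -118;  -532 − 118 = -650;  -1983 − 650 = -2633
-118 − 12 = -130;  -650 − 130 = -780;  -2633 − 780 = -3413
-130 − 12 = -142;  -780 − 142 = -922;  -3413 − 922 = -4335
-142 − 12 = -154;  -922 − 154 = -1076;  -4335 − 1076 = -5411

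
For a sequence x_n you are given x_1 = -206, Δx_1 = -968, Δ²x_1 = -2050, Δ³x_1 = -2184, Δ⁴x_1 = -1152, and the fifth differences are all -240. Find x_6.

Build the table forward from the leading diagonal:
D5: -240  -240  -240  -240  -240  -240
D4: -1152  -1392  -1632  -1872  -2112  -2352
D3: -2184  -3336  -4728  -6360  -8232  -10344
D2: -2050  -4234  -7570  -12298  -18658  -26890
D1: -968  -3018  -7252  -14822  -27120  -45778
x: -206  -1174  -4192  -11444  -26266  -53386

-53386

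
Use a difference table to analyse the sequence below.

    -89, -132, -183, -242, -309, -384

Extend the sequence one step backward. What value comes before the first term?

-54

D1: -43, -51, -59, -67, -75
D2: -8, -8, -8, -8
The second differences are constant at -8.
Work back: -43 + 8 = -35;  -89 + 35 = -54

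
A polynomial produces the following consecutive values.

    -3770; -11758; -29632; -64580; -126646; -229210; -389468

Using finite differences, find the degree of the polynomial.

5

First differences: -7988, -17874, -34948, -62066, -102564, -160258
Second differences: -9886, -17074, -27118, -40498, -57694
Third differences: -7188, -10044, -13380, -17196
Fourth differences: -2856, -3336, -3816
Fifth differences: -480, -480
The fifth differences are constant, so the polynomial has degree 5.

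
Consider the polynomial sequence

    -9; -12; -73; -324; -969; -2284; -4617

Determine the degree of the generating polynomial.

-3, -61, -251, -645, -1315, -2333
-58, -190, -394, -670, -1018
-132, -204, -276, -348
-72, -72, -72
The fourth differences are constant, so the polynomial has degree 4.

4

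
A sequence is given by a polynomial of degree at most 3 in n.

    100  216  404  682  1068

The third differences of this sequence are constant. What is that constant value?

D1: 116, 188, 278, 386
D2: 72, 90, 108
D3: 18, 18

18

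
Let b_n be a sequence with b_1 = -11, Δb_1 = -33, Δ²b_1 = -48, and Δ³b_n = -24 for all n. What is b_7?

-1409

Build the table forward from the leading diagonal:
Third differences: -24, -24, -24, -24, -24, -24, -24
Second differences: -48, -72, -96, -120, -144, -168, -192
First differences: -33, -81, -153, -249, -369, -513, -681
b: -11, -44, -125, -278, -527, -896, -1409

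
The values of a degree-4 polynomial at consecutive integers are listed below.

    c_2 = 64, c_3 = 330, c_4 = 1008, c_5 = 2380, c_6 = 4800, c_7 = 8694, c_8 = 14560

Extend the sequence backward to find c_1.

First differences: 266, 678, 1372, 2420, 3894, 5866
Second differences: 412, 694, 1048, 1474, 1972
Third differences: 282, 354, 426, 498
Fourth differences: 72, 72, 72
The fourth differences are constant at 72.
Work back: 282 − 72 = 210;  412 − 210 = 202;  266 − 202 = 64;  64 − 64 = 0

0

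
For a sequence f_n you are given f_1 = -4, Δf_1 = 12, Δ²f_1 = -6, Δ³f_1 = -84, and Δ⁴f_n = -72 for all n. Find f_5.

Build the table forward from the leading diagonal:
Δ⁴: -72  -72  -72  -72  -72
Δ³: -84  -156  -228  -300  -372
Δ²: -6  -90  -246  -474  -774
Δ: 12  6  -84  -330  -804
f: -4  8  14  -70  -400

-400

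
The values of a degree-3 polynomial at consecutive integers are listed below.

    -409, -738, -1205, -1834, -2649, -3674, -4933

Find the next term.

Δ: -329 , -467 , -629 , -815 , -1025 , -1259
Δ²: -138 , -162 , -186 , -210 , -234
Δ³: -24 , -24 , -24 , -24
Constant third difference = -24, so extend:
-234 − 24 = -258;  -1259 − 258 = -1517;  -4933 − 1517 = -6450

-6450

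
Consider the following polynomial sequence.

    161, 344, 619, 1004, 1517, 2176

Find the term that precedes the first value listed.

First differences: 183  275  385  513  659
Second differences: 92  110  128  146
Third differences: 18  18  18
The third differences are constant at 18.
Work back: 92 − 18 = 74;  183 − 74 = 109;  161 − 109 = 52

52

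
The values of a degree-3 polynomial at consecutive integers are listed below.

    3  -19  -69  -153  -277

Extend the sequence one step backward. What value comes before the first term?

Δ: -22  -50  -84  -124
Δ²: -28  -34  -40
Δ³: -6  -6
The third differences are constant at -6.
Work back: -28 + 6 = -22;  -22 + 22 = 0;  3 + 0 = 3

3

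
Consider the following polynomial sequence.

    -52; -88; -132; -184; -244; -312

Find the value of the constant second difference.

-8

First differences: -36, -44, -52, -60, -68
Second differences: -8, -8, -8, -8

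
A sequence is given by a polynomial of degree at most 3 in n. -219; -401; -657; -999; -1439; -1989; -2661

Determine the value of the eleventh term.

-182 , -256 , -342 , -440 , -550 , -672
-74 , -86 , -98 , -110 , -122
-12 , -12 , -12 , -12
Constant third difference = -12, so extend:
-122 − 12 = -134;  -672 − 134 = -806;  -2661 − 806 = -3467
-134 − 12 = -146;  -806 − 146 = -952;  -3467 − 952 = -4419
-146 − 12 = -158;  -952 − 158 = -1110;  -4419 − 1110 = -5529
-158 − 12 = -170;  -1110 − 170 = -1280;  -5529 − 1280 = -6809

-6809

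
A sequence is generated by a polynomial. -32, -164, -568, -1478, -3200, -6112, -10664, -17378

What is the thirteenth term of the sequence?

-132, -404, -910, -1722, -2912, -4552, -6714
-272, -506, -812, -1190, -1640, -2162
-234, -306, -378, -450, -522
-72, -72, -72, -72
The fourth differences are constant (-72).
-522 − 72 = -594;  -2162 − 594 = -2756;  -6714 − 2756 = -9470;  -17378 − 9470 = -26848
-594 − 72 = -666;  -2756 − 666 = -3422;  -9470 − 3422 = -12892;  -26848 − 12892 = -39740
-666 − 72 = -738;  -3422 − 738 = -4160;  -12892 − 4160 = -17052;  -39740 − 17052 = -56792
-738 − 72 = -810;  -4160 − 810 = -4970;  -17052 − 4970 = -22022;  -56792 − 22022 = -78814
-810 − 72 = -882;  -4970 − 882 = -5852;  -22022 − 5852 = -27874;  -78814 − 27874 = -106688

-106688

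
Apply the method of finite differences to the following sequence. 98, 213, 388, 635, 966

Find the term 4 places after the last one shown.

Δ: 115, 175, 247, 331
Δ²: 60, 72, 84
Δ³: 12, 12
Constant third difference = 12, so extend:
84 + 12 = 96;  331 + 96 = 427;  966 + 427 = 1393
96 + 12 = 108;  427 + 108 = 535;  1393 + 535 = 1928
108 + 12 = 120;  535 + 120 = 655;  1928 + 655 = 2583
120 + 12 = 132;  655 + 132 = 787;  2583 + 787 = 3370

3370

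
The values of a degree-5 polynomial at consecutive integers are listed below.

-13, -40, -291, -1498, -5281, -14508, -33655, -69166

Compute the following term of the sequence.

-129813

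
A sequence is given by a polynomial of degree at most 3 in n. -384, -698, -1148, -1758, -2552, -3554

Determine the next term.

-4788

Δ: -314, -450, -610, -794, -1002
Δ²: -136, -160, -184, -208
Δ³: -24, -24, -24
The third differences are constant (-24).
-208 − 24 = -232;  -1002 − 232 = -1234;  -3554 − 1234 = -4788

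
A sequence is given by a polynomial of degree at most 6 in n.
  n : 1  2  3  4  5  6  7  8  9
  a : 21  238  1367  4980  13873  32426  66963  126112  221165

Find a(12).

D1: 217, 1129, 3613, 8893, 18553, 34537, 59149, 95053
D2: 912, 2484, 5280, 9660, 15984, 24612, 35904
D3: 1572, 2796, 4380, 6324, 8628, 11292
D4: 1224, 1584, 1944, 2304, 2664
D5: 360, 360, 360, 360
Fifth differences constant at 360.
2664 + 360 = 3024;  11292 + 3024 = 14316;  35904 + 14316 = 50220;  95053 + 50220 = 145273;  221165 + 145273 = 366438
3024 + 360 = 3384;  14316 + 3384 = 17700;  50220 + 17700 = 67920;  145273 + 67920 = 213193;  366438 + 213193 = 579631
3384 + 360 = 3744;  17700 + 3744 = 21444;  67920 + 21444 = 89364;  213193 + 89364 = 302557;  579631 + 302557 = 882188

882188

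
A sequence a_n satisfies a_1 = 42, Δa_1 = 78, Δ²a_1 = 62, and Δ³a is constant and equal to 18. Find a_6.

Build the table forward from the leading diagonal:
Δ³: 18, 18, 18, 18, 18, 18
Δ²: 62, 80, 98, 116, 134, 152
Δ: 78, 140, 220, 318, 434, 568
a: 42, 120, 260, 480, 798, 1232

1232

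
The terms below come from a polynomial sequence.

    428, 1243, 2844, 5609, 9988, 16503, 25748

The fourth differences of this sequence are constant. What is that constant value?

72

Δ: 815, 1601, 2765, 4379, 6515, 9245
Δ²: 786, 1164, 1614, 2136, 2730
Δ³: 378, 450, 522, 594
Δ⁴: 72, 72, 72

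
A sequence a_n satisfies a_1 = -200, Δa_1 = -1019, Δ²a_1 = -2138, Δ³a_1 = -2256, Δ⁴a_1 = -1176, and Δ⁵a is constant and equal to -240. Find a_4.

-11927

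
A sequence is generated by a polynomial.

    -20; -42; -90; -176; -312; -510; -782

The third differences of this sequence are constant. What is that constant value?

D1: -22, -48, -86, -136, -198, -272
D2: -26, -38, -50, -62, -74
D3: -12, -12, -12, -12

-12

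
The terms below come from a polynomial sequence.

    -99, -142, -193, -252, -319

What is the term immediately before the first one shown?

-64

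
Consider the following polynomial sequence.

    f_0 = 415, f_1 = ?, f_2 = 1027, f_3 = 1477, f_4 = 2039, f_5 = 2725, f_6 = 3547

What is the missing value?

Using the last 5 terms:
D1: 450, 562, 686, 822
D2: 112, 124, 136
D3: 12, 12
Constant third difference = 12.
Extend backward: 112 − 12 = 100;  450 − 100 = 350;  1027 − 350 = 677

677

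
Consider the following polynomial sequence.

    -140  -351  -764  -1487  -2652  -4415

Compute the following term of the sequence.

Δ: -211, -413, -723, -1165, -1763
Δ²: -202, -310, -442, -598
Δ³: -108, -132, -156
Δ⁴: -24, -24
The fourth differences are constant (-24).
-156 − 24 = -180;  -598 − 180 = -778;  -1763 − 778 = -2541;  -4415 − 2541 = -6956

-6956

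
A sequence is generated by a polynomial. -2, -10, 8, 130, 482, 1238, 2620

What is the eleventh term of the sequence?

First differences: -8, 18, 122, 352, 756, 1382
Second differences: 26, 104, 230, 404, 626
Third differences: 78, 126, 174, 222
Fourth differences: 48, 48, 48
Fourth differences constant at 48.
222 + 48 = 270;  626 + 270 = 896;  1382 + 896 = 2278;  2620 + 2278 = 4898
270 + 48 = 318;  896 + 318 = 1214;  2278 + 1214 = 3492;  4898 + 3492 = 8390
318 + 48 = 366;  1214 + 366 = 1580;  3492 + 1580 = 5072;  8390 + 5072 = 13462
366 + 48 = 414;  1580 + 414 = 1994;  5072 + 1994 = 7066;  13462 + 7066 = 20528

20528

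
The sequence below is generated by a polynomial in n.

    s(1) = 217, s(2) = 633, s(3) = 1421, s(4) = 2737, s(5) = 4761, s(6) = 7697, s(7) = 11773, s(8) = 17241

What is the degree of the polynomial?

4

D1: 416, 788, 1316, 2024, 2936, 4076, 5468
D2: 372, 528, 708, 912, 1140, 1392
D3: 156, 180, 204, 228, 252
D4: 24, 24, 24, 24
The fourth differences are constant, so the polynomial has degree 4.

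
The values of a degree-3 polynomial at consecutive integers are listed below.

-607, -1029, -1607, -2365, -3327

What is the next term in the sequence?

-4517

-422, -578, -758, -962
-156, -180, -204
-24, -24
Third differences constant at -24.
-204 − 24 = -228;  -962 − 228 = -1190;  -3327 − 1190 = -4517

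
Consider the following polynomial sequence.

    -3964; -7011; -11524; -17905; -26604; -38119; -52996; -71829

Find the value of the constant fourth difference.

-48

D1: -3047, -4513, -6381, -8699, -11515, -14877, -18833
D2: -1466, -1868, -2318, -2816, -3362, -3956
D3: -402, -450, -498, -546, -594
D4: -48, -48, -48, -48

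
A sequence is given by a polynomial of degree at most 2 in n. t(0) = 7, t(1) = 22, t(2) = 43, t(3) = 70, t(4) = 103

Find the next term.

142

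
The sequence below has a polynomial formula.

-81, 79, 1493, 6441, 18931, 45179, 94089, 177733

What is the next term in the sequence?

D1: 160 , 1414 , 4948 , 12490 , 26248 , 48910 , 83644
D2: 1254 , 3534 , 7542 , 13758 , 22662 , 34734
D3: 2280 , 4008 , 6216 , 8904 , 12072
D4: 1728 , 2208 , 2688 , 3168
D5: 480 , 480 , 480
Fifth differences constant at 480.
3168 + 480 = 3648;  12072 + 3648 = 15720;  34734 + 15720 = 50454;  83644 + 50454 = 134098;  177733 + 134098 = 311831

311831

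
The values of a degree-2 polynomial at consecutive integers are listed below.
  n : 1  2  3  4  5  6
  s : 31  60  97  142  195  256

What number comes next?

325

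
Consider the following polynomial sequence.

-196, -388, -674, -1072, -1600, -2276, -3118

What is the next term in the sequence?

-4144

Δ: -192, -286, -398, -528, -676, -842
Δ²: -94, -112, -130, -148, -166
Δ³: -18, -18, -18, -18
The third differences are constant (-18).
-166 − 18 = -184;  -842 − 184 = -1026;  -3118 − 1026 = -4144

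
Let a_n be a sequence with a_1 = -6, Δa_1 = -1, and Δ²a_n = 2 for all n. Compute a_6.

Build the table forward from the leading diagonal:
Second differences: 2, 2, 2, 2, 2, 2
First differences: -1, 1, 3, 5, 7, 9
a: -6, -7, -6, -3, 2, 9

9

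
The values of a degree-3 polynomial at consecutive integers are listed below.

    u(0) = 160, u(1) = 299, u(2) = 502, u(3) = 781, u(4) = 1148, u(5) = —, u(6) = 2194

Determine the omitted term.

Using the first 5 terms:
D1: 139  203  279  367
D2: 64  76  88
D3: 12  12
Constant third difference = 12.
Extend forward: 88 + 12 = 100;  367 + 100 = 467;  1148 + 467 = 1615

1615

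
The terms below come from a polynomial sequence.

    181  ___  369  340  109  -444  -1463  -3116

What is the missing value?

Using the last 6 terms:
D1: -29  -231  -553  -1019  -1653
D2: -202  -322  -466  -634
D3: -120  -144  -168
D4: -24  -24
Constant fourth difference = -24.
Extend backward: -120 + 24 = -96;  -202 + 96 = -106;  -29 + 106 = 77;  369 − 77 = 292

292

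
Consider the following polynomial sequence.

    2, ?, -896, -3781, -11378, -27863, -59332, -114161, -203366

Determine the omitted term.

-107

Using the last 7 terms:
D1: -2885  -7597  -16485  -31469  -54829  -89205
D2: -4712  -8888  -14984  -23360  -34376
D3: -4176  -6096  -8376  -11016
D4: -1920  -2280  -2640
D5: -360  -360
Constant fifth difference = -360.
Extend backward: -1920 + 360 = -1560;  -4176 + 1560 = -2616;  -4712 + 2616 = -2096;  -2885 + 2096 = -789;  -896 + 789 = -107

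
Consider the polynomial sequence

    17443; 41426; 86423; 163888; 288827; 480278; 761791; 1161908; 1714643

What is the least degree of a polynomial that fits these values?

5

23983, 44997, 77465, 124939, 191451, 281513, 400117, 552735
21014, 32468, 47474, 66512, 90062, 118604, 152618
11454, 15006, 19038, 23550, 28542, 34014
3552, 4032, 4512, 4992, 5472
480, 480, 480, 480
The fifth differences are constant, so the polynomial has degree 5.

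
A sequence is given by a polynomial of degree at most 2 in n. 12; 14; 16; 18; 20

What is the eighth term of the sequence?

First differences: 2, 2, 2, 2
Constant first difference = 2, so extend:
20 + 2 = 22
22 + 2 = 24
24 + 2 = 26

26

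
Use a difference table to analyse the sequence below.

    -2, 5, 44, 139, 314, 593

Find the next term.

1000

D1: 7  39  95  175  279
D2: 32  56  80  104
D3: 24  24  24
Third differences constant at 24.
104 + 24 = 128;  279 + 128 = 407;  593 + 407 = 1000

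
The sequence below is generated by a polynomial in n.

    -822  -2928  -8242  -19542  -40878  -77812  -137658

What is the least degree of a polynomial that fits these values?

5

D1: -2106, -5314, -11300, -21336, -36934, -59846
D2: -3208, -5986, -10036, -15598, -22912
D3: -2778, -4050, -5562, -7314
D4: -1272, -1512, -1752
D5: -240, -240
The fifth differences are constant, so the polynomial has degree 5.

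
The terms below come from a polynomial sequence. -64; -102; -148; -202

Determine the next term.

-264

Δ: -38  -46  -54
Δ²: -8  -8
Second differences constant at -8.
-54 − 8 = -62;  -202 − 62 = -264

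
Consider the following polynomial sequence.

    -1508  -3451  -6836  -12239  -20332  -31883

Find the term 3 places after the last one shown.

-1943, -3385, -5403, -8093, -11551
-1442, -2018, -2690, -3458
-576, -672, -768
-96, -96
Constant fourth difference = -96, so extend:
-768 − 96 = -864;  -3458 − 864 = -4322;  -11551 − 4322 = -15873;  -31883 − 15873 = -47756
-864 − 96 = -960;  -4322 − 960 = -5282;  -15873 − 5282 = -21155;  -47756 − 21155 = -68911
-960 − 96 = -1056;  -5282 − 1056 = -6338;  -21155 − 6338 = -27493;  -68911 − 27493 = -96404

-96404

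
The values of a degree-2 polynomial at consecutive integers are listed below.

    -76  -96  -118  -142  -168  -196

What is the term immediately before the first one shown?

-58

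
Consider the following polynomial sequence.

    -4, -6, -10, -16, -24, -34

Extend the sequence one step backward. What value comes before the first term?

First differences: -2, -4, -6, -8, -10
Second differences: -2, -2, -2, -2
The second differences are constant at -2.
Work back: -2 + 2 = 0;  -4 + 0 = -4

-4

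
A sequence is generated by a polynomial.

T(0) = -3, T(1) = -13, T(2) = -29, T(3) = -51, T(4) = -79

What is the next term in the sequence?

-10, -16, -22, -28
-6, -6, -6
Constant second difference = -6, so extend:
-28 − 6 = -34;  -79 − 34 = -113

-113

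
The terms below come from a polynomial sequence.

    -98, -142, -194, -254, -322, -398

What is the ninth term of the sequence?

Δ: -44 , -52 , -60 , -68 , -76
Δ²: -8 , -8 , -8 , -8
Constant second difference = -8, so extend:
-76 − 8 = -84;  -398 − 84 = -482
-84 − 8 = -92;  -482 − 92 = -574
-92 − 8 = -100;  -574 − 100 = -674

-674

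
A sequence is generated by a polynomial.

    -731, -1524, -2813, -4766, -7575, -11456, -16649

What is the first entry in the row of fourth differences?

-24

First differences: -793, -1289, -1953, -2809, -3881, -5193
Second differences: -496, -664, -856, -1072, -1312
Third differences: -168, -192, -216, -240
Fourth differences: -24, -24, -24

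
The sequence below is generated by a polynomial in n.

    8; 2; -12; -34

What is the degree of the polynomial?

2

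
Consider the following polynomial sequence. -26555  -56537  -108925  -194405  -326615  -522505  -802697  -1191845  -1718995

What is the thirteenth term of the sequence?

-5962415

D1: -29982, -52388, -85480, -132210, -195890, -280192, -389148, -527150
D2: -22406, -33092, -46730, -63680, -84302, -108956, -138002
D3: -10686, -13638, -16950, -20622, -24654, -29046
D4: -2952, -3312, -3672, -4032, -4392
D5: -360, -360, -360, -360
Constant fifth difference = -360, so extend:
-4392 − 360 = -4752;  -29046 − 4752 = -33798;  -138002 − 33798 = -171800;  -527150 − 171800 = -698950;  -1718995 − 698950 = -2417945
-4752 − 360 = -5112;  -33798 − 5112 = -38910;  -171800 − 38910 = -210710;  -698950 − 210710 = -909660;  -2417945 − 909660 = -3327605
-5112 − 360 = -5472;  -38910 − 5472 = -44382;  -210710 − 44382 = -255092;  -909660 − 255092 = -1164752;  -3327605 − 1164752 = -4492357
-5472 − 360 = -5832;  -44382 − 5832 = -50214;  -255092 − 50214 = -305306;  -1164752 − 305306 = -1470058;  -4492357 − 1470058 = -5962415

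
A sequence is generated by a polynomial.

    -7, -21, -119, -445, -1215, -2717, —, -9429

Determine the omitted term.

-5311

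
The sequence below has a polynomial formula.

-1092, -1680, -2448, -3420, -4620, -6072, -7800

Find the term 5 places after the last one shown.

-21420

D1: -588, -768, -972, -1200, -1452, -1728
D2: -180, -204, -228, -252, -276
D3: -24, -24, -24, -24
Third differences constant at -24.
-276 − 24 = -300;  -1728 − 300 = -2028;  -7800 − 2028 = -9828
-300 − 24 = -324;  -2028 − 324 = -2352;  -9828 − 2352 = -12180
-324 − 24 = -348;  -2352 − 348 = -2700;  -12180 − 2700 = -14880
-348 − 24 = -372;  -2700 − 372 = -3072;  -14880 − 3072 = -17952
-372 − 24 = -396;  -3072 − 396 = -3468;  -17952 − 3468 = -21420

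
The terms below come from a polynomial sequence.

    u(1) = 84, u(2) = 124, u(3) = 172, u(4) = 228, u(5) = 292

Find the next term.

First differences: 40, 48, 56, 64
Second differences: 8, 8, 8
Constant second difference = 8, so extend:
64 + 8 = 72;  292 + 72 = 364

364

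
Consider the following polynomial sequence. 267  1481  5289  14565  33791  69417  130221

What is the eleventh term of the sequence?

902417

Δ: 1214 , 3808 , 9276 , 19226 , 35626 , 60804
Δ²: 2594 , 5468 , 9950 , 16400 , 25178
Δ³: 2874 , 4482 , 6450 , 8778
Δ⁴: 1608 , 1968 , 2328
Δ⁵: 360 , 360
Fifth differences constant at 360.
2328 + 360 = 2688;  8778 + 2688 = 11466;  25178 + 11466 = 36644;  60804 + 36644 = 97448;  130221 + 97448 = 227669
2688 + 360 = 3048;  11466 + 3048 = 14514;  36644 + 14514 = 51158;  97448 + 51158 = 148606;  227669 + 148606 = 376275
3048 + 360 = 3408;  14514 + 3408 = 17922;  51158 + 17922 = 69080;  148606 + 69080 = 217686;  376275 + 217686 = 593961
3408 + 360 = 3768;  17922 + 3768 = 21690;  69080 + 21690 = 90770;  217686 + 90770 = 308456;  593961 + 308456 = 902417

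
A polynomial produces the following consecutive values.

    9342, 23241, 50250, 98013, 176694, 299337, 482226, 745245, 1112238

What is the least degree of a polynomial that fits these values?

13899, 27009, 47763, 78681, 122643, 182889, 263019, 366993
13110, 20754, 30918, 43962, 60246, 80130, 103974
7644, 10164, 13044, 16284, 19884, 23844
2520, 2880, 3240, 3600, 3960
360, 360, 360, 360
The fifth differences are constant, so the polynomial has degree 5.

5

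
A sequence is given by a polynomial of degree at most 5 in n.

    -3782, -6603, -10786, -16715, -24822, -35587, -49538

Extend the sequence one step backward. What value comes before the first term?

-1987

D1: -2821, -4183, -5929, -8107, -10765, -13951
D2: -1362, -1746, -2178, -2658, -3186
D3: -384, -432, -480, -528
D4: -48, -48, -48
The fourth differences are constant at -48.
Work back: -384 + 48 = -336;  -1362 + 336 = -1026;  -2821 + 1026 = -1795;  -3782 + 1795 = -1987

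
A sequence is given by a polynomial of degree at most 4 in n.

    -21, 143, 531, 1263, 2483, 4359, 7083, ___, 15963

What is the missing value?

10871

Using the first 7 terms:
164, 388, 732, 1220, 1876, 2724
224, 344, 488, 656, 848
120, 144, 168, 192
24, 24, 24
Constant fourth difference = 24.
Extend forward: 192 + 24 = 216;  848 + 216 = 1064;  2724 + 1064 = 3788;  7083 + 3788 = 10871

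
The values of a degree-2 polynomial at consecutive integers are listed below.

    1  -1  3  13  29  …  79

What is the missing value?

Using the first 5 terms:
First differences: -2, 4, 10, 16
Second differences: 6, 6, 6
Constant second difference = 6.
Extend forward: 16 + 6 = 22;  29 + 22 = 51

51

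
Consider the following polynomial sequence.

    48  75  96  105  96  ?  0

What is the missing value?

Using the first 5 terms:
27, 21, 9, -9
-6, -12, -18
-6, -6
Constant third difference = -6.
Extend forward: -18 − 6 = -24;  -9 − 24 = -33;  96 − 33 = 63

63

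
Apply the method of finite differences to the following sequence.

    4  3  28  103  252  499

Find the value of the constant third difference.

24

First differences: -1, 25, 75, 149, 247
Second differences: 26, 50, 74, 98
Third differences: 24, 24, 24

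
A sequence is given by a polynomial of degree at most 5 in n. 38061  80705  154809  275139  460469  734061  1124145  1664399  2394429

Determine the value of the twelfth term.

6218235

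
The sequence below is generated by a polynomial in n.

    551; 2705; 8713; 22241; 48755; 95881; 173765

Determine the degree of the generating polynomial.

5

2154, 6008, 13528, 26514, 47126, 77884
3854, 7520, 12986, 20612, 30758
3666, 5466, 7626, 10146
1800, 2160, 2520
360, 360
The fifth differences are constant, so the polynomial has degree 5.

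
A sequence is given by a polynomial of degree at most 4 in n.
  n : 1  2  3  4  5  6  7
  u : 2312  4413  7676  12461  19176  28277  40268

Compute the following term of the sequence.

55701

Δ: 2101  3263  4785  6715  9101  11991
Δ²: 1162  1522  1930  2386  2890
Δ³: 360  408  456  504
Δ⁴: 48  48  48
Fourth differences constant at 48.
504 + 48 = 552;  2890 + 552 = 3442;  11991 + 3442 = 15433;  40268 + 15433 = 55701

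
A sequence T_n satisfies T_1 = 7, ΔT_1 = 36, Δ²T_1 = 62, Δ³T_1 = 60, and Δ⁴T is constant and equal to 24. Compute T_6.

1527

Build the table forward from the leading diagonal:
Fourth differences: 24, 24, 24, 24, 24, 24
Third differences: 60, 84, 108, 132, 156, 180
Second differences: 62, 122, 206, 314, 446, 602
First differences: 36, 98, 220, 426, 740, 1186
T: 7, 43, 141, 361, 787, 1527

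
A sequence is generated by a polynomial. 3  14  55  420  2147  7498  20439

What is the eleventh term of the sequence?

313943

11, 41, 365, 1727, 5351, 12941
30, 324, 1362, 3624, 7590
294, 1038, 2262, 3966
744, 1224, 1704
480, 480
Constant fifth difference = 480, so extend:
1704 + 480 = 2184;  3966 + 2184 = 6150;  7590 + 6150 = 13740;  12941 + 13740 = 26681;  20439 + 26681 = 47120
2184 + 480 = 2664;  6150 + 2664 = 8814;  13740 + 8814 = 22554;  26681 + 22554 = 49235;  47120 + 49235 = 96355
2664 + 480 = 3144;  8814 + 3144 = 11958;  22554 + 11958 = 34512;  49235 + 34512 = 83747;  96355 + 83747 = 180102
3144 + 480 = 3624;  11958 + 3624 = 15582;  34512 + 15582 = 50094;  83747 + 50094 = 133841;  180102 + 133841 = 313943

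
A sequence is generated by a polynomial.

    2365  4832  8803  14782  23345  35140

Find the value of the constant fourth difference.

72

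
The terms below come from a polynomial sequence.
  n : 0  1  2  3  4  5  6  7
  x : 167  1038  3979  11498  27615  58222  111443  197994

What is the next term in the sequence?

331543

871, 2941, 7519, 16117, 30607, 53221, 86551
2070, 4578, 8598, 14490, 22614, 33330
2508, 4020, 5892, 8124, 10716
1512, 1872, 2232, 2592
360, 360, 360
Fifth differences constant at 360.
2592 + 360 = 2952;  10716 + 2952 = 13668;  33330 + 13668 = 46998;  86551 + 46998 = 133549;  197994 + 133549 = 331543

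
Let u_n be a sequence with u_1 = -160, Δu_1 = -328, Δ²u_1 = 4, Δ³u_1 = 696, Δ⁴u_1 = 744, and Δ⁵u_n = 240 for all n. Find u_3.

Build the table forward from the leading diagonal:
Δ⁵: 240  240  240
Δ⁴: 744  984  1224
Δ³: 696  1440  2424
Δ²: 4  700  2140
Δ: -328  -324  376
u: -160  -488  -812

-812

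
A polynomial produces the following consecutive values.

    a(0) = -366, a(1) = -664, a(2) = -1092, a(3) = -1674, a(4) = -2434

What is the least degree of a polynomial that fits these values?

First differences: -298, -428, -582, -760
Second differences: -130, -154, -178
Third differences: -24, -24
The third differences are constant, so the polynomial has degree 3.

3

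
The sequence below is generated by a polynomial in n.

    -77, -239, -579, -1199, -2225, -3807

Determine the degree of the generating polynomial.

D1: -162, -340, -620, -1026, -1582
D2: -178, -280, -406, -556
D3: -102, -126, -150
D4: -24, -24
The fourth differences are constant, so the polynomial has degree 4.

4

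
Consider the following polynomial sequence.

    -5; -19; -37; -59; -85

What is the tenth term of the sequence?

-275

D1: -14, -18, -22, -26
D2: -4, -4, -4
The second differences are constant (-4).
-26 − 4 = -30;  -85 − 30 = -115
-30 − 4 = -34;  -115 − 34 = -149
-34 − 4 = -38;  -149 − 38 = -187
-38 − 4 = -42;  -187 − 42 = -229
-42 − 4 = -46;  -229 − 46 = -275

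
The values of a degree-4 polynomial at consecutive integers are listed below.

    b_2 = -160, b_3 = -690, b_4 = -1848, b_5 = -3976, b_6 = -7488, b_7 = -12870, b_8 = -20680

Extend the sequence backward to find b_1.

12

First differences: -530  -1158  -2128  -3512  -5382  -7810
Second differences: -628  -970  -1384  -1870  -2428
Third differences: -342  -414  -486  -558
Fourth differences: -72  -72  -72
The fourth differences are constant at -72.
Work back: -342 + 72 = -270;  -628 + 270 = -358;  -530 + 358 = -172;  -160 + 172 = 12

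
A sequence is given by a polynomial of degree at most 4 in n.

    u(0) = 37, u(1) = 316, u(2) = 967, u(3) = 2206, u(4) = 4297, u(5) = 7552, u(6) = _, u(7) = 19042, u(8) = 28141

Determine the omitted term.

Using the first 6 terms:
Δ: 279  651  1239  2091  3255
Δ²: 372  588  852  1164
Δ³: 216  264  312
Δ⁴: 48  48
Constant fourth difference = 48.
Extend forward: 312 + 48 = 360;  1164 + 360 = 1524;  3255 + 1524 = 4779;  7552 + 4779 = 12331

12331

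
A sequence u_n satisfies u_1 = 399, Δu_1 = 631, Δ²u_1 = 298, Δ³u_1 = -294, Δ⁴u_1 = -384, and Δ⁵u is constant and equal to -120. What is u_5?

3151

Build the table forward from the leading diagonal:
Fifth differences: -120  -120  -120  -120  -120
Fourth differences: -384  -504  -624  -744  -864
Third differences: -294  -678  -1182  -1806  -2550
Second differences: 298  4  -674  -1856  -3662
First differences: 631  929  933  259  -1597
u: 399  1030  1959  2892  3151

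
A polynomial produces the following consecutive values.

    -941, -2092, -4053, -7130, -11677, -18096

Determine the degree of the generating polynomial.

4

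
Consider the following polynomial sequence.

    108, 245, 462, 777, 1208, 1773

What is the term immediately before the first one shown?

33

D1: 137  217  315  431  565
D2: 80  98  116  134
D3: 18  18  18
The third differences are constant at 18.
Work back: 80 − 18 = 62;  137 − 62 = 75;  108 − 75 = 33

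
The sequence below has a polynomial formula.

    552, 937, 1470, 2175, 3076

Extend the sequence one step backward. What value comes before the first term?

D1: 385, 533, 705, 901
D2: 148, 172, 196
D3: 24, 24
The third differences are constant at 24.
Work back: 148 − 24 = 124;  385 − 124 = 261;  552 − 261 = 291

291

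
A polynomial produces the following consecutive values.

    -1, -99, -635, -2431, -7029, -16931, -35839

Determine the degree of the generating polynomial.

5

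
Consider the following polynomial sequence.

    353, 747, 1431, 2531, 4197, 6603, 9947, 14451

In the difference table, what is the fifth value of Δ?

2406

Δ: 394, 684, 1100, 1666, 2406, 3344, 4504
Δ²: 290, 416, 566, 740, 938, 1160
Δ³: 126, 150, 174, 198, 222
Δ⁴: 24, 24, 24, 24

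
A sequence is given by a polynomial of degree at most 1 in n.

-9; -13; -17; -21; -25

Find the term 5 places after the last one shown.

-4  -4  -4  -4
Constant first difference = -4, so extend:
-25 − 4 = -29
-29 − 4 = -33
-33 − 4 = -37
-37 − 4 = -41
-41 − 4 = -45

-45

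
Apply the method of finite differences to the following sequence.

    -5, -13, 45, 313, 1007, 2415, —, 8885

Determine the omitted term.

Using the first 6 terms:
Δ: -8  58  268  694  1408
Δ²: 66  210  426  714
Δ³: 144  216  288
Δ⁴: 72  72
Constant fourth difference = 72.
Extend forward: 288 + 72 = 360;  714 + 360 = 1074;  1408 + 1074 = 2482;  2415 + 2482 = 4897

4897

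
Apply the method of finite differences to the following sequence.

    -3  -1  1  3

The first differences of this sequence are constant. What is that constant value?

2

First differences: 2, 2, 2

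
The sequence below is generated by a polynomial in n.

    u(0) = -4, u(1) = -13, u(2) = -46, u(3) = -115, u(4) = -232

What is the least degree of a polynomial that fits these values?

3

-9, -33, -69, -117
-24, -36, -48
-12, -12
The third differences are constant, so the polynomial has degree 3.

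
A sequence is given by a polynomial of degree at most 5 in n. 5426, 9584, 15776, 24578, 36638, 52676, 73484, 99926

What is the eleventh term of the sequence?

222776

First differences: 4158, 6192, 8802, 12060, 16038, 20808, 26442
Second differences: 2034, 2610, 3258, 3978, 4770, 5634
Third differences: 576, 648, 720, 792, 864
Fourth differences: 72, 72, 72, 72
Constant fourth difference = 72, so extend:
864 + 72 = 936;  5634 + 936 = 6570;  26442 + 6570 = 33012;  99926 + 33012 = 132938
936 + 72 = 1008;  6570 + 1008 = 7578;  33012 + 7578 = 40590;  132938 + 40590 = 173528
1008 + 72 = 1080;  7578 + 1080 = 8658;  40590 + 8658 = 49248;  173528 + 49248 = 222776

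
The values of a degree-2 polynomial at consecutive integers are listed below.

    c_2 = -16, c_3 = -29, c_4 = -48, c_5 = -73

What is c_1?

-9

D1: -13, -19, -25
D2: -6, -6
The second differences are constant at -6.
Work back: -13 + 6 = -7;  -16 + 7 = -9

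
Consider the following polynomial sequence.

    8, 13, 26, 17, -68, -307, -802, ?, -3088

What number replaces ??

Using the first 7 terms:
First differences: 5, 13, -9, -85, -239, -495
Second differences: 8, -22, -76, -154, -256
Third differences: -30, -54, -78, -102
Fourth differences: -24, -24, -24
Constant fourth difference = -24.
Extend forward: -102 − 24 = -126;  -256 − 126 = -382;  -495 − 382 = -877;  -802 − 877 = -1679

-1679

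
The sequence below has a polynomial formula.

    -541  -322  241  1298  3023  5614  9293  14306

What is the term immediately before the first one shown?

Δ: 219  563  1057  1725  2591  3679  5013
Δ²: 344  494  668  866  1088  1334
Δ³: 150  174  198  222  246
Δ⁴: 24  24  24  24
The fourth differences are constant at 24.
Work back: 150 − 24 = 126;  344 − 126 = 218;  219 − 218 = 1;  -541 − 1 = -542

-542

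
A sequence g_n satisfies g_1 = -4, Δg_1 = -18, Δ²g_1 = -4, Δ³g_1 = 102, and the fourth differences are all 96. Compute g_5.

404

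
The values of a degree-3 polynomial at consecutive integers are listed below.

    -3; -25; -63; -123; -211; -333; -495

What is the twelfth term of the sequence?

-22, -38, -60, -88, -122, -162
-16, -22, -28, -34, -40
-6, -6, -6, -6
Constant third difference = -6, so extend:
-40 − 6 = -46;  -162 − 46 = -208;  -495 − 208 = -703
-46 − 6 = -52;  -208 − 52 = -260;  -703 − 260 = -963
-52 − 6 = -58;  -260 − 58 = -318;  -963 − 318 = -1281
-58 − 6 = -64;  -318 − 64 = -382;  -1281 − 382 = -1663
-64 − 6 = -70;  -382 − 70 = -452;  -1663 − 452 = -2115

-2115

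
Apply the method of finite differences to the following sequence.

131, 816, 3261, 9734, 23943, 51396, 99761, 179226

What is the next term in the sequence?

302859

685, 2445, 6473, 14209, 27453, 48365, 79465
1760, 4028, 7736, 13244, 20912, 31100
2268, 3708, 5508, 7668, 10188
1440, 1800, 2160, 2520
360, 360, 360
Fifth differences constant at 360.
2520 + 360 = 2880;  10188 + 2880 = 13068;  31100 + 13068 = 44168;  79465 + 44168 = 123633;  179226 + 123633 = 302859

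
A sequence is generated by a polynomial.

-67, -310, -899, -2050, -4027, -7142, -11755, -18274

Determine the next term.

Δ: -243 , -589 , -1151 , -1977 , -3115 , -4613 , -6519
Δ²: -346 , -562 , -826 , -1138 , -1498 , -1906
Δ³: -216 , -264 , -312 , -360 , -408
Δ⁴: -48 , -48 , -48 , -48
The fourth differences are constant (-48).
-408 − 48 = -456;  -1906 − 456 = -2362;  -6519 − 2362 = -8881;  -18274 − 8881 = -27155

-27155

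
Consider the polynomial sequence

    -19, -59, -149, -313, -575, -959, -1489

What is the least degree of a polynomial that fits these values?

First differences: -40, -90, -164, -262, -384, -530
Second differences: -50, -74, -98, -122, -146
Third differences: -24, -24, -24, -24
The third differences are constant, so the polynomial has degree 3.

3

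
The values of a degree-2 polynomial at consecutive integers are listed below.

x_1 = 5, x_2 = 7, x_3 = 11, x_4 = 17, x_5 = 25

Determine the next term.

2 , 4 , 6 , 8
2 , 2 , 2
Constant second difference = 2, so extend:
8 + 2 = 10;  25 + 10 = 35

35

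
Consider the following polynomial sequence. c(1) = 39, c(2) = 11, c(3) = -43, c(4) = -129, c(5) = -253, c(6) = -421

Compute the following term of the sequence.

-28 , -54 , -86 , -124 , -168
-26 , -32 , -38 , -44
-6 , -6 , -6
Third differences constant at -6.
-44 − 6 = -50;  -168 − 50 = -218;  -421 − 218 = -639

-639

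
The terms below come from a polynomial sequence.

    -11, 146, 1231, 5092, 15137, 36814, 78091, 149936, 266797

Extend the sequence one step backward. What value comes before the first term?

D1: 157  1085  3861  10045  21677  41277  71845  116861
D2: 928  2776  6184  11632  19600  30568  45016
D3: 1848  3408  5448  7968  10968  14448
D4: 1560  2040  2520  3000  3480
D5: 480  480  480  480
The fifth differences are constant at 480.
Work back: 1560 − 480 = 1080;  1848 − 1080 = 768;  928 − 768 = 160;  157 − 160 = -3;  -11 + 3 = -8

-8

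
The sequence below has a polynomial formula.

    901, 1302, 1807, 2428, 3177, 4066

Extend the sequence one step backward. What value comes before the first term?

Δ: 401  505  621  749  889
Δ²: 104  116  128  140
Δ³: 12  12  12
The third differences are constant at 12.
Work back: 104 − 12 = 92;  401 − 92 = 309;  901 − 309 = 592

592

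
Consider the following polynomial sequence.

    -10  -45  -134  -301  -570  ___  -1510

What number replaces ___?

-965

Using the first 5 terms:
First differences: -35, -89, -167, -269
Second differences: -54, -78, -102
Third differences: -24, -24
Constant third difference = -24.
Extend forward: -102 − 24 = -126;  -269 − 126 = -395;  -570 − 395 = -965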